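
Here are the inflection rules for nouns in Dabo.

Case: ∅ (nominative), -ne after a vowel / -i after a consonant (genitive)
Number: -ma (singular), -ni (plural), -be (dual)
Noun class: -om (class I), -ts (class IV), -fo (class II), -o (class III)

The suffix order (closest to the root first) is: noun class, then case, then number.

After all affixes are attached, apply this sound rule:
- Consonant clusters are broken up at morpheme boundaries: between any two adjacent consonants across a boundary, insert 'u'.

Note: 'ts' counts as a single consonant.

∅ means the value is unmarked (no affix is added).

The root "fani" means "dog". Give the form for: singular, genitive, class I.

faniomima

Attach noun class class I -om → faniom.
Attach case genitive -i (after consonant 'm') → faniomi.
Attach number singular -ma → faniomima.
Epenthesis: no change.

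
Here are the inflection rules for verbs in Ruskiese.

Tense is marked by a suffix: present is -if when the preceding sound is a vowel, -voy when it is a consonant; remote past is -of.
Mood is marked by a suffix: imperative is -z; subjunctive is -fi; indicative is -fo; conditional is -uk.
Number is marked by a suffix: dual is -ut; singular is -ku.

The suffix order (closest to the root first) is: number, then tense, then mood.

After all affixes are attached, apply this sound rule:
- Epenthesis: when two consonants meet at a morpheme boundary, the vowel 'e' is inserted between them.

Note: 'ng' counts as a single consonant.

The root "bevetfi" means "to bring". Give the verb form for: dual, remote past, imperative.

Attach number dual -ut → bevetfiut.
Attach tense remote past -of → bevetfiutof.
Attach mood imperative -z → bevetfiutofz.
Apply epenthesis: bevetfiutofz → bevetfiutofez.

bevetfiutofez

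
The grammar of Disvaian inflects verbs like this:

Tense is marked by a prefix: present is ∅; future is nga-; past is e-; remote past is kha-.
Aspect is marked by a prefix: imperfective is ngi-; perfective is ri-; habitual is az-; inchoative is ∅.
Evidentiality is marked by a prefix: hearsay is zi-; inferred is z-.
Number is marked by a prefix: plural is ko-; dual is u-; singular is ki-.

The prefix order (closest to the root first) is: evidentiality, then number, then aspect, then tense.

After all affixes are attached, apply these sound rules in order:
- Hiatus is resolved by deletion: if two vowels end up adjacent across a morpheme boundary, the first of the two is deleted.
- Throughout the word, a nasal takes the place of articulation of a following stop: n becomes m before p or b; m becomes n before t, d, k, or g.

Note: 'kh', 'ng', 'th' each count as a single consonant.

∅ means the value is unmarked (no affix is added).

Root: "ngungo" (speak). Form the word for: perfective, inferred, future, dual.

ngaruzngungo

Attach evidentiality inferred z- → zngungo.
Attach number dual u- → uzngungo.
Attach aspect perfective ri- → riuzngungo.
Attach tense future nga- → ngariuzngungo.
Apply vowel deletion: ngariuzngungo → ngaruzngungo.
Nasal assimilation: no change.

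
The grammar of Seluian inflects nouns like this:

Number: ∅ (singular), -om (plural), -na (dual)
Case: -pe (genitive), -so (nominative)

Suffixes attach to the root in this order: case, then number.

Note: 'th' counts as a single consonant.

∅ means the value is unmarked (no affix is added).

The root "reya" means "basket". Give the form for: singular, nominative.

Attach case nominative -so → reyaso.
number = singular: zero marking, form stays reyaso.

reyaso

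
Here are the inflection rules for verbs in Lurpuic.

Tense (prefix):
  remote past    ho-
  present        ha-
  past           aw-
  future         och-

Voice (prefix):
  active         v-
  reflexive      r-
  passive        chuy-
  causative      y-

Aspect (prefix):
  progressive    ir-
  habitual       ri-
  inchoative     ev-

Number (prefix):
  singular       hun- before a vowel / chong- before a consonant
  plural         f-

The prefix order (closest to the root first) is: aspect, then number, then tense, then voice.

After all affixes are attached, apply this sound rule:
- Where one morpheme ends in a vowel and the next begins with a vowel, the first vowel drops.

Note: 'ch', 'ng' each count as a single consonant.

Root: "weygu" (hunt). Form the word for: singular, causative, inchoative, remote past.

yhohunevweygu

Attach aspect inchoative ev- → evweygu.
Attach number singular hun- (before vowel 'e') → hunevweygu.
Attach tense remote past ho- → hohunevweygu.
Attach voice causative y- → yhohunevweygu.
Vowel deletion: no change.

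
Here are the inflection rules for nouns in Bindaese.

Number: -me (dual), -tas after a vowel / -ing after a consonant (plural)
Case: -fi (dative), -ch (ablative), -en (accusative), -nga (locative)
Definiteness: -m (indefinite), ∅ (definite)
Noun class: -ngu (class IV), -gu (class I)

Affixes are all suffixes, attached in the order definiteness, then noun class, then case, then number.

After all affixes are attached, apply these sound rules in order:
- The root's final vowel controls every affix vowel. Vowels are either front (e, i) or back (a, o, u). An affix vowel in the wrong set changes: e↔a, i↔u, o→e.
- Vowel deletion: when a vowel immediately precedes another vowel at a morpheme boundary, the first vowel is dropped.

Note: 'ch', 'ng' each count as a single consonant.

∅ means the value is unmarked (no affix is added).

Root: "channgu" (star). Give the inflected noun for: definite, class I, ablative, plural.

definiteness = definite: zero marking, form stays channgu.
Attach noun class class I -gu → channgugu.
Attach case ablative -ch → channguguch.
Attach number plural -ing (after consonant 'ch') → channguguching.
Apply vowel harmony: channguguching → channguguchung.
Vowel deletion: no change.

channguguchung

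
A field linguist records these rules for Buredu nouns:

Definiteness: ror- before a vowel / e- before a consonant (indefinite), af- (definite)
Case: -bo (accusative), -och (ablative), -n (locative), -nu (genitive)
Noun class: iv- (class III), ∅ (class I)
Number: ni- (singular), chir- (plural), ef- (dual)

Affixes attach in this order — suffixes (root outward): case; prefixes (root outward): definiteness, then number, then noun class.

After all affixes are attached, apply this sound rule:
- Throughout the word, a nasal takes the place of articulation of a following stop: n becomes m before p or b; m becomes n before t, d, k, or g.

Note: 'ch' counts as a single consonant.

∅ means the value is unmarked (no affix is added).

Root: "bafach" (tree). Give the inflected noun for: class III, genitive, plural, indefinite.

ivchirebafachnu

Attach definiteness indefinite e- (before consonant 'b') → ebafach.
Attach case genitive -nu → ebafachnu.
Attach number plural chir- → chirebafachnu.
Attach noun class class III iv- → ivchirebafachnu.
Nasal assimilation: no change.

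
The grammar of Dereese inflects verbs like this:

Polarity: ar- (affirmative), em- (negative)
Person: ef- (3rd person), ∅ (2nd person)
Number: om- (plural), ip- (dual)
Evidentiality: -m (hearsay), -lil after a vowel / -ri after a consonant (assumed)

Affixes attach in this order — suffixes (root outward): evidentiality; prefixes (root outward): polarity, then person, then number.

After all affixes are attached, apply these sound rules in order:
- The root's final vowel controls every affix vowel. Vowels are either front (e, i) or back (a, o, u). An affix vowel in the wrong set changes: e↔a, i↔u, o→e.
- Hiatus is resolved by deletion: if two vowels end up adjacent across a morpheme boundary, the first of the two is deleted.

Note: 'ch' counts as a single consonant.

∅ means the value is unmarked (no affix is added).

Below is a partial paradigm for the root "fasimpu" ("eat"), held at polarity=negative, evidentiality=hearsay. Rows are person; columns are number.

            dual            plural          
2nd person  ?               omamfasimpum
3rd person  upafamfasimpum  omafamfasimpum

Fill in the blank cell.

Attach polarity negative em- → emfasimpu.
person = 2nd person: zero marking, form stays emfasimpu.
Attach number dual ip- → ipemfasimpu.
Attach evidentiality hearsay -m → ipemfasimpum.
Apply vowel harmony: ipemfasimpum → upamfasimpum.
Vowel deletion: no change.

upamfasimpum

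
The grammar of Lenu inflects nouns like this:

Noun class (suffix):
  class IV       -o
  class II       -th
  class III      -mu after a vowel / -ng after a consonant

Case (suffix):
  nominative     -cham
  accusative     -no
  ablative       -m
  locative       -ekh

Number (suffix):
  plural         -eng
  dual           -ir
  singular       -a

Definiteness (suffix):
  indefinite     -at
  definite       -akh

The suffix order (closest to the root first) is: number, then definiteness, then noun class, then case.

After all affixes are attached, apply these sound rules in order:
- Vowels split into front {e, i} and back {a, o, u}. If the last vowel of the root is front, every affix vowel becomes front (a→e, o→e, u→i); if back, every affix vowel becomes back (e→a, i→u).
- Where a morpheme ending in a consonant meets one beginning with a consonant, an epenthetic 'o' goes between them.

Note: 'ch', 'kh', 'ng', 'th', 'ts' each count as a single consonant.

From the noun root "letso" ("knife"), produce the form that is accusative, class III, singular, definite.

Attach number singular -a → letsoa.
Attach definiteness definite -akh → letsoaakh.
Attach noun class class III -ng (after consonant 'kh') → letsoaakhng.
Attach case accusative -no → letsoaakhngno.
Vowel harmony: no change.
Apply epenthesis: letsoaakhngno → letsoaakhongono.

letsoaakhongono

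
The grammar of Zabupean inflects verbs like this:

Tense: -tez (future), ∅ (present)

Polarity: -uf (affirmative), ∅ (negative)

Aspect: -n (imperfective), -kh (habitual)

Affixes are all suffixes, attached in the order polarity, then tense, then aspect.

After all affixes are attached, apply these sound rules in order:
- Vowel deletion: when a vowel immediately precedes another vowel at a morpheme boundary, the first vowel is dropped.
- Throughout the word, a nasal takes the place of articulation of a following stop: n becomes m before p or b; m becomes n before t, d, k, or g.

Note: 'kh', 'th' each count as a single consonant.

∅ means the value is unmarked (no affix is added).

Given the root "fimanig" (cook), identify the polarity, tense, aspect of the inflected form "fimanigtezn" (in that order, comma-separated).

negative, future, imperfective

Segment: fimanig-tez-n.
polarity: ∅ → negative.
tense: -tez → future.
aspect: -n → imperfective.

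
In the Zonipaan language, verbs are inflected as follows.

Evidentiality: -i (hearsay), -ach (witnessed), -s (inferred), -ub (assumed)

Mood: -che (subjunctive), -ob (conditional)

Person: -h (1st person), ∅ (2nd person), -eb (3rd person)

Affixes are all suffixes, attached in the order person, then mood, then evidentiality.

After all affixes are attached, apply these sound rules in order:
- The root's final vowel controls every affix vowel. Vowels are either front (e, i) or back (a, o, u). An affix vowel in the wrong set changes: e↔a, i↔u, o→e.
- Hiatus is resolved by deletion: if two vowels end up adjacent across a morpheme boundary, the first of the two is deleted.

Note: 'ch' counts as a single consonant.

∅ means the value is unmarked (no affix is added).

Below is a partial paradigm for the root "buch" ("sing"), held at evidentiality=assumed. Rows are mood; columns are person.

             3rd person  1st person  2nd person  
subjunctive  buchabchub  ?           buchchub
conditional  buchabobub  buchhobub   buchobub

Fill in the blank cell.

buchhchub

Attach person 1st person -h → buchh.
Attach mood subjunctive -che → buchhche.
Attach evidentiality assumed -ub → buchhcheub.
Apply vowel harmony: buchhcheub → buchhchaub.
Apply vowel deletion: buchhchaub → buchhchub.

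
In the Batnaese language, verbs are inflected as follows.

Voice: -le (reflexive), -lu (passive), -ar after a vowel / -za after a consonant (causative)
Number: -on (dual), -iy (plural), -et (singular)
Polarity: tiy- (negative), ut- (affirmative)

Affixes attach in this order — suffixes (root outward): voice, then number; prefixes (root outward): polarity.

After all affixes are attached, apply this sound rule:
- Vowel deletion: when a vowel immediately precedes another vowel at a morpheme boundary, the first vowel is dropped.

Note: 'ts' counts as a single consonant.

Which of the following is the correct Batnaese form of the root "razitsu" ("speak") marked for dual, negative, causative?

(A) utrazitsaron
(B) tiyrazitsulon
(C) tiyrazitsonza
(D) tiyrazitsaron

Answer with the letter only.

Attach polarity negative tiy- → tiyrazitsu.
Attach voice causative -ar (after vowel 'u') → tiyrazitsuar.
Attach number dual -on → tiyrazitsuaron.
Apply vowel deletion: tiyrazitsuaron → tiyrazitsaron.
So the correct form is tiyrazitsaron, option (D).
(C) tiyrazitsonza is wrong: it has the affixes in the wrong order.
(B) tiyrazitsulon is wrong: it uses reflexive instead of causative for voice.
(A) utrazitsaron is wrong: it uses affirmative instead of negative for polarity.

D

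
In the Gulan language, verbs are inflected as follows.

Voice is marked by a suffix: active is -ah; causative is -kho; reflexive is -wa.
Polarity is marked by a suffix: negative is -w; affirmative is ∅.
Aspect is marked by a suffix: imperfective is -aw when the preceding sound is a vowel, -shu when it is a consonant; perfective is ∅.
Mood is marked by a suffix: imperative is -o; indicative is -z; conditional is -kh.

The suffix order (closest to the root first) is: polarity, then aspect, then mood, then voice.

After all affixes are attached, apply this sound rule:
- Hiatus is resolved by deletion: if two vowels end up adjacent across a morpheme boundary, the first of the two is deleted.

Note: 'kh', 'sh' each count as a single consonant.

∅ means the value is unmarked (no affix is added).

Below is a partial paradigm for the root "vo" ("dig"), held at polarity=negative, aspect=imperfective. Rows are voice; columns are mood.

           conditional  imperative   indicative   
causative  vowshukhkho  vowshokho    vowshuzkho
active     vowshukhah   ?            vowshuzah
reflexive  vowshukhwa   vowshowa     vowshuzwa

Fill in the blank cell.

vowshah

Attach polarity negative -w → vow.
Attach aspect imperfective -shu (after consonant 'w') → vowshu.
Attach mood imperative -o → vowshuo.
Attach voice active -ah → vowshuoah.
Apply vowel deletion: vowshuoah → vowshah.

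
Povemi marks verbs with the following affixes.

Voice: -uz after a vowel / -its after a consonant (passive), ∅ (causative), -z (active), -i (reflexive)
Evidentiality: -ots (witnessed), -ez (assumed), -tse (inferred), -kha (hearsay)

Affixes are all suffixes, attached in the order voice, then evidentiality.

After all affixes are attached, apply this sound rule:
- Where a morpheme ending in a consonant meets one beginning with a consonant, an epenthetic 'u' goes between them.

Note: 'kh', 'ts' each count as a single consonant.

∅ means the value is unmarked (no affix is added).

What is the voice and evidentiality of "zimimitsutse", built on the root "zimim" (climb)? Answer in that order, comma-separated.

Segment: zimim-its-tse.
voice: -uz/its → passive.
evidentiality: -tse → inferred.

passive, inferred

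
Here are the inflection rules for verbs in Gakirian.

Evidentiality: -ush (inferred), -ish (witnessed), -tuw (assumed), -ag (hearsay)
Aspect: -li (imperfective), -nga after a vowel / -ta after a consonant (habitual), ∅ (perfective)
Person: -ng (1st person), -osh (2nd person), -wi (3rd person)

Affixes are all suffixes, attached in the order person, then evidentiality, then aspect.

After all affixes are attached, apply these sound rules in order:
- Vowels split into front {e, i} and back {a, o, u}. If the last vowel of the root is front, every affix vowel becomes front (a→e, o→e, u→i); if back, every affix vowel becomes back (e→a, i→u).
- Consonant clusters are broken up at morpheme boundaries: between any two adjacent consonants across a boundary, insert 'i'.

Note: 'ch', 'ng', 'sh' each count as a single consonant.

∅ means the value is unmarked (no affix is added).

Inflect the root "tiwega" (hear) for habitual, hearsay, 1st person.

tiwegangagita

Attach person 1st person -ng → tiwegang.
Attach evidentiality hearsay -ag → tiwegangag.
Attach aspect habitual -ta (after consonant 'g') → tiwegangagta.
Vowel harmony: no change.
Apply epenthesis: tiwegangagta → tiwegangagita.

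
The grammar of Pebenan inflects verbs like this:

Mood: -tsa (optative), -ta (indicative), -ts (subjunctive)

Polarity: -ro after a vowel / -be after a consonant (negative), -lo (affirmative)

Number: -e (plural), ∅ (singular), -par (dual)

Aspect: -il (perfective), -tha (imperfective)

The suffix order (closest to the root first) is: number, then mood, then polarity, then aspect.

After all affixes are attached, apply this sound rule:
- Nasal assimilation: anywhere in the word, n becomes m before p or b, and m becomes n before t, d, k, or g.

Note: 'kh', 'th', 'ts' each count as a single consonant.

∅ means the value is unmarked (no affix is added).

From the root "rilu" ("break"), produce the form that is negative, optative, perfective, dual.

rilupartsaroil

Attach number dual -par → rilupar.
Attach mood optative -tsa → rilupartsa.
Attach polarity negative -ro (after vowel 'a') → rilupartsaro.
Attach aspect perfective -il → rilupartsaroil.
Nasal assimilation: no change.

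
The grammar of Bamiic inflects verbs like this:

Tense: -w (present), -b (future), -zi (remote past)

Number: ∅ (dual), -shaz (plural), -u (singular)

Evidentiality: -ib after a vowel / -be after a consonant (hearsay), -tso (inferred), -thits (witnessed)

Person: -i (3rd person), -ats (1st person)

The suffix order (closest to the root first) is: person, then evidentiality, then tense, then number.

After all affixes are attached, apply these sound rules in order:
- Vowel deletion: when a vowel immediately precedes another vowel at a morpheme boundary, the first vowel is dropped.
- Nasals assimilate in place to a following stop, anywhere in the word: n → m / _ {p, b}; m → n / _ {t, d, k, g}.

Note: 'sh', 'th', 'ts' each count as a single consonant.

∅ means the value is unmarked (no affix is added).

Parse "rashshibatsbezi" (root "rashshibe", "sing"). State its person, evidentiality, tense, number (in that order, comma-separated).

Segment: rashshibe-ats-be-zi.
person: -ats → 1st person.
evidentiality: -ib/be → hearsay.
tense: -zi → remote past.
number: ∅ → dual.

1st person, hearsay, remote past, dual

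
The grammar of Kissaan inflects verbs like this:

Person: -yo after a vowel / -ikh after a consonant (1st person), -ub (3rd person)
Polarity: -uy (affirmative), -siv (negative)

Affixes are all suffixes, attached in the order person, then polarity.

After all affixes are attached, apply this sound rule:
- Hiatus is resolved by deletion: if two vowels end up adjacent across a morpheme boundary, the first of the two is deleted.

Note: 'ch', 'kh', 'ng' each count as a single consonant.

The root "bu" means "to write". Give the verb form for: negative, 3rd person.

bubsiv

Attach person 3rd person -ub → buub.
Attach polarity negative -siv → buubsiv.
Apply vowel deletion: buubsiv → bubsiv.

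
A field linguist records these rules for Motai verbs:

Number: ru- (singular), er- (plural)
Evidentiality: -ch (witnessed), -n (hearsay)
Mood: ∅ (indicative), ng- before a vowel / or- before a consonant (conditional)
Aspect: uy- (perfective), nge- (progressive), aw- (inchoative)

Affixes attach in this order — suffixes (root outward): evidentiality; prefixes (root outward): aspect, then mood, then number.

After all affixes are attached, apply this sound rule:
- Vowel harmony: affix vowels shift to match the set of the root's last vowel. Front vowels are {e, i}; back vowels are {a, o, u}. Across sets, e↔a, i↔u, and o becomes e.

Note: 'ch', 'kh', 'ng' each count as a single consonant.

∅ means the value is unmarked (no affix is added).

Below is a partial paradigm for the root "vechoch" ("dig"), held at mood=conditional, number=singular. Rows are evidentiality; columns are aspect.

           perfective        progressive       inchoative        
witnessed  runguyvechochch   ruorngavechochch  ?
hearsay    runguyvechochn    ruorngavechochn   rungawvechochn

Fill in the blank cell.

rungawvechochch

Attach aspect inchoative aw- → awvechoch.
Attach evidentiality witnessed -ch → awvechochch.
Attach mood conditional ng- (before vowel 'a') → ngawvechochch.
Attach number singular ru- → rungawvechochch.
Vowel harmony: no change.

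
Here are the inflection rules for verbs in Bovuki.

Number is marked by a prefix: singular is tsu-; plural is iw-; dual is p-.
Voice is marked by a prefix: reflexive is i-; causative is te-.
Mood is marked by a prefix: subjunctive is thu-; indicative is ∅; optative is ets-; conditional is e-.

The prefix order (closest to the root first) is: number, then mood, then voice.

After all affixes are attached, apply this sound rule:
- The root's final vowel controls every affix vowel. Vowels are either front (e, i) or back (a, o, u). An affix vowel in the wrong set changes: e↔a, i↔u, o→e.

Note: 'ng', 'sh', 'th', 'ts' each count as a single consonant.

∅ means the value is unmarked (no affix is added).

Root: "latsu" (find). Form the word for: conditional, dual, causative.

Attach number dual p- → platsu.
Attach mood conditional e- → eplatsu.
Attach voice causative te- → teeplatsu.
Apply vowel harmony: teeplatsu → taaplatsu.

taaplatsu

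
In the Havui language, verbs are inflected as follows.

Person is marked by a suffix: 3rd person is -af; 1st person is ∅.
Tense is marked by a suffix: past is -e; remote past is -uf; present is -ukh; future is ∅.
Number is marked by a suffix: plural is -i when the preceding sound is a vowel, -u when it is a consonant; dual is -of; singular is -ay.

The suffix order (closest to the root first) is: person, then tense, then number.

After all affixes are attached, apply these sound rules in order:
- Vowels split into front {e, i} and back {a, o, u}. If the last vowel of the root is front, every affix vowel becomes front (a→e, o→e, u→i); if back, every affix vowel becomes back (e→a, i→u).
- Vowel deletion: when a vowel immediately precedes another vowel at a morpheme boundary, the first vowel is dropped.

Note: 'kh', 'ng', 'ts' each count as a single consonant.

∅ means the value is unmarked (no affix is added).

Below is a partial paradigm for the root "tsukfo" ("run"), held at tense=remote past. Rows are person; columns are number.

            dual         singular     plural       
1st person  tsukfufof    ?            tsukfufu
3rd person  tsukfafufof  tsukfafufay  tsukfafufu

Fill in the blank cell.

person = 1st person: zero marking, form stays tsukfo.
Attach tense remote past -uf → tsukfouf.
Attach number singular -ay → tsukfoufay.
Vowel harmony: no change.
Apply vowel deletion: tsukfoufay → tsukfufay.

tsukfufay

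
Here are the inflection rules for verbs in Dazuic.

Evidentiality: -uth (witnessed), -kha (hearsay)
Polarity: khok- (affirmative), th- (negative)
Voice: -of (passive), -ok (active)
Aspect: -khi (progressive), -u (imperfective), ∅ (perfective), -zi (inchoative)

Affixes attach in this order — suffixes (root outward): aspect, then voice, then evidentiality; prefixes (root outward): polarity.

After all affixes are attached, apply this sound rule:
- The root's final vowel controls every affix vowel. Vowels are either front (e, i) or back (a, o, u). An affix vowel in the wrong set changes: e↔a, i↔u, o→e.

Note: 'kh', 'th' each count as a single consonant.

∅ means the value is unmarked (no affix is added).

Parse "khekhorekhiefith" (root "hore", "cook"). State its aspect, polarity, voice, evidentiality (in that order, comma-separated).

Segment: khok-hore-khi-of-uth.
aspect: -khi → progressive.
polarity: khok- → affirmative.
voice: -of → passive.
evidentiality: -uth → witnessed.

progressive, affirmative, passive, witnessed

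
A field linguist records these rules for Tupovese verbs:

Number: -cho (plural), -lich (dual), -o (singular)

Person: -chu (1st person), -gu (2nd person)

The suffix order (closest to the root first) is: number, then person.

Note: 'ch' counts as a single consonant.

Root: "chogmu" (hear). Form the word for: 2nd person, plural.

Attach number plural -cho → chogmucho.
Attach person 2nd person -gu → chogmuchogu.

chogmuchogu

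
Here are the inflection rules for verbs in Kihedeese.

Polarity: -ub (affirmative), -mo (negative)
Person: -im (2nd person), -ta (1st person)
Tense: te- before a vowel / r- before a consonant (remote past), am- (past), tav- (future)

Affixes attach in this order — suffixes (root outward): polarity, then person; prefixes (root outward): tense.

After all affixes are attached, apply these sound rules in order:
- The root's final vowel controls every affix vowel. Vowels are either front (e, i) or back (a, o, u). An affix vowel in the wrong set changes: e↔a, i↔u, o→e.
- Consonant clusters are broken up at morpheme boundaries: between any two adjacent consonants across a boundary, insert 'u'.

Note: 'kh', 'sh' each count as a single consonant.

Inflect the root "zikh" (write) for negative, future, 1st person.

Attach polarity negative -mo → zikhmo.
Attach tense future tav- → tavzikhmo.
Attach person 1st person -ta → tavzikhmota.
Apply vowel harmony: tavzikhmota → tevzikhmete.
Apply epenthesis: tevzikhmete → tevuzikhumete.

tevuzikhumete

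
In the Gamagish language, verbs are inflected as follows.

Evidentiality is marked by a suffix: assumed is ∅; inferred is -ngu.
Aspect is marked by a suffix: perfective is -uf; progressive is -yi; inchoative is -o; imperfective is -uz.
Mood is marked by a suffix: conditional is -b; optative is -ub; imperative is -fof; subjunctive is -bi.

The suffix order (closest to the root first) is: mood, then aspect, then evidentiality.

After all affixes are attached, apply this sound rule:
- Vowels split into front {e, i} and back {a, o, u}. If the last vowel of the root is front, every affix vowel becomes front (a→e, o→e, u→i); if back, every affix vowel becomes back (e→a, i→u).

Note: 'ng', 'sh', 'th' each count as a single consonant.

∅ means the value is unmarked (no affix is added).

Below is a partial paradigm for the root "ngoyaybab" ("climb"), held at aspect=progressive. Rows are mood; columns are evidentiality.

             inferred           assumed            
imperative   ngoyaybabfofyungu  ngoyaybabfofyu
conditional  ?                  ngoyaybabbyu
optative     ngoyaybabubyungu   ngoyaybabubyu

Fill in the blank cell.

Attach mood conditional -b → ngoyaybabb.
Attach aspect progressive -yi → ngoyaybabbyi.
Attach evidentiality inferred -ngu → ngoyaybabbyingu.
Apply vowel harmony: ngoyaybabbyingu → ngoyaybabbyungu.

ngoyaybabbyungu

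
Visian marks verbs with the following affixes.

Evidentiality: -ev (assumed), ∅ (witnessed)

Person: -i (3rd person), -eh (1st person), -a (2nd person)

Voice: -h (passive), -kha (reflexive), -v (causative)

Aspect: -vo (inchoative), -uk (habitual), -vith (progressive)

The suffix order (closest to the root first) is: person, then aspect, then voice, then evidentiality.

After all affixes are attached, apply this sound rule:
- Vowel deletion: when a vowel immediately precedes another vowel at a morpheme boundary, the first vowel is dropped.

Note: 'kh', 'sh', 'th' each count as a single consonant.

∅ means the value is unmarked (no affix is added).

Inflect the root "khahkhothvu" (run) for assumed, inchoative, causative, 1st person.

Attach person 1st person -eh → khahkhothvueh.
Attach aspect inchoative -vo → khahkhothvuehvo.
Attach voice causative -v → khahkhothvuehvov.
Attach evidentiality assumed -ev → khahkhothvuehvovev.
Apply vowel deletion: khahkhothvuehvovev → khahkhothvehvovev.

khahkhothvehvovev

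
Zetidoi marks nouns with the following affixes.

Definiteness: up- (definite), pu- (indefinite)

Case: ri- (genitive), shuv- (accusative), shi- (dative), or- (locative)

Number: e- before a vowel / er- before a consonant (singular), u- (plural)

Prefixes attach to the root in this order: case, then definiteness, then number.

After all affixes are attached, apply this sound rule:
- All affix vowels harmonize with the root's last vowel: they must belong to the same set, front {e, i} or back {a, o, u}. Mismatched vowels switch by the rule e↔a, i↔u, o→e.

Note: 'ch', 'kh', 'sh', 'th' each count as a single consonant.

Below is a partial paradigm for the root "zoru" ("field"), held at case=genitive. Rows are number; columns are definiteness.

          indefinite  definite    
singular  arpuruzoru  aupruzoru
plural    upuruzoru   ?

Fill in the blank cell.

uupruzoru

Attach case genitive ri- → rizoru.
Attach definiteness definite up- → uprizoru.
Attach number plural u- → uuprizoru.
Apply vowel harmony: uuprizoru → uupruzoru.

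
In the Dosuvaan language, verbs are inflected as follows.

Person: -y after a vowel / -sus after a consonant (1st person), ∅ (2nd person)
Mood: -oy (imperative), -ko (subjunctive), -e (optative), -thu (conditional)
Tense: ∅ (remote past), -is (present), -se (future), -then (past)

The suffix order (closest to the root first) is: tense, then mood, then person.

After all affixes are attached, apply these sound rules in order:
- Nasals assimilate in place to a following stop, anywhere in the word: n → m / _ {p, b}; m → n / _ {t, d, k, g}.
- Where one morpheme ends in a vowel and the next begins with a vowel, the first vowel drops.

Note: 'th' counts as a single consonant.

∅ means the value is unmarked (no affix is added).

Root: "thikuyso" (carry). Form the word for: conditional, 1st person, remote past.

thikuysothuy

tense = remote past: zero marking, form stays thikuyso.
Attach mood conditional -thu → thikuysothu.
Attach person 1st person -y (after vowel 'u') → thikuysothuy.
Nasal assimilation: no change.
Vowel deletion: no change.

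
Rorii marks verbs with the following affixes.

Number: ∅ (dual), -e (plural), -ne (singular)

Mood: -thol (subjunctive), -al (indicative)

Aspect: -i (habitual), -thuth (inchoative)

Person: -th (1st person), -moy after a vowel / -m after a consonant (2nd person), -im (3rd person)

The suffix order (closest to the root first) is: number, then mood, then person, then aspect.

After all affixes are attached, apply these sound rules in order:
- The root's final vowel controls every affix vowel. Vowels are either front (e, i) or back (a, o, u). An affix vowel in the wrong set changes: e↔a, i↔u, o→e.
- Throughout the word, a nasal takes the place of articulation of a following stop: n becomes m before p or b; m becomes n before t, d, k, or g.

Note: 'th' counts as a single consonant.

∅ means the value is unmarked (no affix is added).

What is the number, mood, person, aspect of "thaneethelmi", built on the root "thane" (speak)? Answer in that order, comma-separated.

Segment: thane-e-thol-m-i.
number: -e → plural.
mood: -thol → subjunctive.
person: -moy/m → 2nd person.
aspect: -i → habitual.

plural, subjunctive, 2nd person, habitual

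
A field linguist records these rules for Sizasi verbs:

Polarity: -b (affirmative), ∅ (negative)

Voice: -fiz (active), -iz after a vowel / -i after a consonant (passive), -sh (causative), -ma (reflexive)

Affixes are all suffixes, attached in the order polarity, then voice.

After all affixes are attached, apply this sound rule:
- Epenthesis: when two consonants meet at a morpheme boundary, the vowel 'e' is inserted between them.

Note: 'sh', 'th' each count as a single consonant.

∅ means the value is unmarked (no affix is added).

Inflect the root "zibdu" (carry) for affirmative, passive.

Attach polarity affirmative -b → zibdub.
Attach voice passive -i (after consonant 'b') → zibdubi.
Epenthesis: no change.

zibdubi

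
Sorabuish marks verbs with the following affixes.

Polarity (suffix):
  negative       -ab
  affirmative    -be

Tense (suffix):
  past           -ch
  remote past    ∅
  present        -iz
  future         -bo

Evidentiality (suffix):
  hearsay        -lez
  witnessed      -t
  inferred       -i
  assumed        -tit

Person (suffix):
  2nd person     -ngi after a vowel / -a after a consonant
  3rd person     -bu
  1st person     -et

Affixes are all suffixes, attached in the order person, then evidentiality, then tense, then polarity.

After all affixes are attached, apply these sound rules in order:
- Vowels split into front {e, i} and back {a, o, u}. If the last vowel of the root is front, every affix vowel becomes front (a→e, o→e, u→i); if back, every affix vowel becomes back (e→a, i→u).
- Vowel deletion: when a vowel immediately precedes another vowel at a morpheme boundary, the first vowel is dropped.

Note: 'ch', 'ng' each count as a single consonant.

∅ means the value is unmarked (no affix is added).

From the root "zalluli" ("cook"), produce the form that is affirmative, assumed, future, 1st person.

Attach person 1st person -et → zalluliet.
Attach evidentiality assumed -tit → zalluliettit.
Attach tense future -bo → zalluliettitbo.
Attach polarity affirmative -be → zalluliettitbobe.
Apply vowel harmony: zalluliettitbobe → zalluliettitbebe.
Apply vowel deletion: zalluliettitbebe → zallulettitbebe.

zallulettitbebe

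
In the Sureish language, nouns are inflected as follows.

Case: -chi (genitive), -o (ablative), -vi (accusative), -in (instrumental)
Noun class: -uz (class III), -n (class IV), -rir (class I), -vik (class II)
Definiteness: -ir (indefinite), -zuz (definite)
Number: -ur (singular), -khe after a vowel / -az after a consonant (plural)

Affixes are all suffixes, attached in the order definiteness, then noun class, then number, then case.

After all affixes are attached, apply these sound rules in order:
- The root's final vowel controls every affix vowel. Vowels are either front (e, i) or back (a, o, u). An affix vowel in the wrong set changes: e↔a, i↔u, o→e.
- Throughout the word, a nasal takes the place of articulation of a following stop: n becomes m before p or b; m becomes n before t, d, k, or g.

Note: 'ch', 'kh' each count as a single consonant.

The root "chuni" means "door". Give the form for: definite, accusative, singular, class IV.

Attach definiteness definite -zuz → chunizuz.
Attach noun class class IV -n → chunizuzn.
Attach number singular -ur → chunizuznur.
Attach case accusative -vi → chunizuznurvi.
Apply vowel harmony: chunizuznurvi → chuniziznirvi.
Nasal assimilation: no change.

chuniziznirvi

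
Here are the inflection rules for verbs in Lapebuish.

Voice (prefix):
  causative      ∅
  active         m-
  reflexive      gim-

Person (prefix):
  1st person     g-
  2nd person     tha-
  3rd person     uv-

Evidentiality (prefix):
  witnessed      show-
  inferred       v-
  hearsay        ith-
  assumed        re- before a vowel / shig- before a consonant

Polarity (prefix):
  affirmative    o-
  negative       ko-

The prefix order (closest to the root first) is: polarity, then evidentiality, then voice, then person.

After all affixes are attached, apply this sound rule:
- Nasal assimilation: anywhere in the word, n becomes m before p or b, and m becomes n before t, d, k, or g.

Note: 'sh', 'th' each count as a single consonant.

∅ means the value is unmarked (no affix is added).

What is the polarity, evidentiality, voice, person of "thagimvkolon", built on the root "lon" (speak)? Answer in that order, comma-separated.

negative, inferred, reflexive, 2nd person

Segment: tha-gim-v-ko-lon.
polarity: ko- → negative.
evidentiality: v- → inferred.
voice: gim- → reflexive.
person: tha- → 2nd person.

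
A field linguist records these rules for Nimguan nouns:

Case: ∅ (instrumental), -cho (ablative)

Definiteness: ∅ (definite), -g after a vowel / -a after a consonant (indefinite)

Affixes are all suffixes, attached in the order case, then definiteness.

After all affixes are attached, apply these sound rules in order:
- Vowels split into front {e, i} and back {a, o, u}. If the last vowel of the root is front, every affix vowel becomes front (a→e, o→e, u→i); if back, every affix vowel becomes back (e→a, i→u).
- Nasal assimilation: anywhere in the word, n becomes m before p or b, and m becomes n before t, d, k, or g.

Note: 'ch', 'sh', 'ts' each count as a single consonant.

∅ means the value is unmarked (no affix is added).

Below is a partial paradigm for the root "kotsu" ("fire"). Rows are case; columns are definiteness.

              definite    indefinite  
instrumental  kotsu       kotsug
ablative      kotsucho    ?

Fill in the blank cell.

Attach case ablative -cho → kotsucho.
Attach definiteness indefinite -g (after vowel 'o') → kotsuchog.
Vowel harmony: no change.
Nasal assimilation: no change.

kotsuchog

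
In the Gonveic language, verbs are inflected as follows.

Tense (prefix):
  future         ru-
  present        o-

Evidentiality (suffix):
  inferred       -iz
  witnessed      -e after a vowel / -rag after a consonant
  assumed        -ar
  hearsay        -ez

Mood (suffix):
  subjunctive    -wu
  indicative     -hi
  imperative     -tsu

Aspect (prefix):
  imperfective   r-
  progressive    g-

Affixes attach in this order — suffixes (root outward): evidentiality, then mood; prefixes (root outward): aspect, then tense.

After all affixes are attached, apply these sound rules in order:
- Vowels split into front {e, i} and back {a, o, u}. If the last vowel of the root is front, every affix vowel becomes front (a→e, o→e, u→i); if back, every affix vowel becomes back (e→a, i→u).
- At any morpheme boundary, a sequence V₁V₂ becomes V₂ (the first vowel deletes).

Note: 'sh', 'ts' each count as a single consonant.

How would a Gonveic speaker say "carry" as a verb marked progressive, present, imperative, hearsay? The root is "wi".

egweztsi

Attach evidentiality hearsay -ez → wiez.
Attach mood imperative -tsu → wieztsu.
Attach aspect progressive g- → gwieztsu.
Attach tense present o- → ogwieztsu.
Apply vowel harmony: ogwieztsu → egwieztsi.
Apply vowel deletion: egwieztsi → egweztsi.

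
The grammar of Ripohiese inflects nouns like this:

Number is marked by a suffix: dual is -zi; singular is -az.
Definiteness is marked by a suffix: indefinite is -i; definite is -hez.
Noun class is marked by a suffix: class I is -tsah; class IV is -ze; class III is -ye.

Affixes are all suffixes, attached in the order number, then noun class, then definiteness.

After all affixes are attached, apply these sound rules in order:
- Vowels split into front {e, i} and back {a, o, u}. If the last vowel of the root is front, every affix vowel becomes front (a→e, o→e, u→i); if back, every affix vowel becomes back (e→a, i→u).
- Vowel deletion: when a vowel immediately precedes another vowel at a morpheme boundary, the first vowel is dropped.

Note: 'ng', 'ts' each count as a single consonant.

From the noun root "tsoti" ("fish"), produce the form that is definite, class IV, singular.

tsotezzehez

Attach number singular -az → tsotiaz.
Attach noun class class IV -ze → tsotiazze.
Attach definiteness definite -hez → tsotiazzehez.
Apply vowel harmony: tsotiazzehez → tsotiezzehez.
Apply vowel deletion: tsotiezzehez → tsotezzehez.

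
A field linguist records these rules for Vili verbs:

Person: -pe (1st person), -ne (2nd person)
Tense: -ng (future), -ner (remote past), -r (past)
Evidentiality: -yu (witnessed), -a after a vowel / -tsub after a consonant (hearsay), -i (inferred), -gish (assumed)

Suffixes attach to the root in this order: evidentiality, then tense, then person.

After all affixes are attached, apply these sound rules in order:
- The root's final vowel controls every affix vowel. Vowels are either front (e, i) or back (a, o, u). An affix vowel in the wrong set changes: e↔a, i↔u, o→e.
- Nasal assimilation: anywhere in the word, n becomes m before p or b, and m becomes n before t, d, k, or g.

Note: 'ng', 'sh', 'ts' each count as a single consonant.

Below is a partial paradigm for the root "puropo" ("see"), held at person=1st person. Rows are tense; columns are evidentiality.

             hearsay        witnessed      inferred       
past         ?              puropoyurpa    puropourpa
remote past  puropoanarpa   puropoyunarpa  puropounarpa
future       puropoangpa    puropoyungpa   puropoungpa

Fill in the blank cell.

puropoarpa

Attach evidentiality hearsay -a (after vowel 'o') → puropoa.
Attach tense past -r → puropoar.
Attach person 1st person -pe → puropoarpe.
Apply vowel harmony: puropoarpe → puropoarpa.
Nasal assimilation: no change.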